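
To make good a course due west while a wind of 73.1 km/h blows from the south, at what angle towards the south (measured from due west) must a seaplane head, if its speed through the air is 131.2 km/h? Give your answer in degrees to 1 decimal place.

33.9°

The wind pushes perpendicular to the desired track; the heading must have a component into the wind equal to 73.1 km/h: 131.2 sin θ = 73.1.
sin θ = 0.5572, so θ = 33.860°.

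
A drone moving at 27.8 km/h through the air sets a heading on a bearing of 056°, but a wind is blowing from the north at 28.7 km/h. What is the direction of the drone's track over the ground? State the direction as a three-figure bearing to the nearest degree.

120°

Taking east as x and north as y: velocity relative to the air = (23.047, 15.546) km/h; the air relative to ground = (0.000, -28.700) km/h.
Velocity relative to ground = (23.047, 15.546) + (0.000, -28.700) = (23.047, -13.154) km/h.
Bearing = atan2(23.05, -13.15) = 119.72° clockwise from north.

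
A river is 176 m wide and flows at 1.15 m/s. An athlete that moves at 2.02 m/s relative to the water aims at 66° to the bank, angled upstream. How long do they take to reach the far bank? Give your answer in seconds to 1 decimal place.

95.4 s

The component of the athlete's velocity perpendicular to the bank is 2.02 × sin 66° = 1.845 m/s.
The flow acts along the bank and has no component across it.
Time = 176 / 1.845 = 95.374 s.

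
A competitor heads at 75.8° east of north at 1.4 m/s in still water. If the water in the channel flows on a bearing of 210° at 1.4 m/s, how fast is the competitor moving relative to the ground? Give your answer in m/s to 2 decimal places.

Taking east as x and north as y: velocity relative to the water = (1.357, 0.343) m/s; the water relative to ground = (-0.700, -1.212) m/s.
Velocity relative to ground = (1.357, 0.343) + (-0.700, -1.212) = (0.657, -0.869) m/s.
Speed = |(0.657, -0.869)| = 1.090 m/s.

1.09 m/s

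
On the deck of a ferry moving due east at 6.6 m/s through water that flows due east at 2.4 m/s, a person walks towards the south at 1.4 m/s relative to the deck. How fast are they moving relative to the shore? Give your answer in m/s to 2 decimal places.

In east/north components (m/s): person relative to ferry = (0.000, -1.400); ferry relative to water = (6.600, 0.000); water relative to ground = (2.400, 0.000).
Sum = (9.000, -1.400) m/s.
Speed = |(9.000, -1.400)| = 9.108 m/s.

9.11 m/s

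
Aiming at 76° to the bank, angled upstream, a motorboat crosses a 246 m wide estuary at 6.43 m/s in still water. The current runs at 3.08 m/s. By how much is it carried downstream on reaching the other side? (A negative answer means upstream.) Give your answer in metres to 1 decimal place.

60.1 m

Perpendicular speed = 6.239 m/s; crossing time = 246 / 6.239 = 39.429 s.
Net downstream speed = 1.524 m/s.
Drift = 1.524 × 39.429 = 60.108 m (downstream).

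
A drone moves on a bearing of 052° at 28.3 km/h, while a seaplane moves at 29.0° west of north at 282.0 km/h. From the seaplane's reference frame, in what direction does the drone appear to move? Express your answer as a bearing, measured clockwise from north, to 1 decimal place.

145.2°

Taking east as x and north as y: drone velocity = (22.301, 17.423) km/h; seaplane velocity = (-136.716, 246.643) km/h.
Velocity of drone relative to seaplane = (22.301, 17.423) − (-136.716, 246.643) = (159.017, -229.220) km/h.
Bearing = atan2(159.02, -229.22) = 145.25° clockwise from north.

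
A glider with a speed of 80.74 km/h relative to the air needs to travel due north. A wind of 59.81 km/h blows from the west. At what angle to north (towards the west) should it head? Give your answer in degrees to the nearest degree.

48°

The wind pushes perpendicular to the desired track; the heading must have a component into the wind equal to 59.81 km/h: 80.74 sin θ = 59.81.
sin θ = 0.7408, so θ = 47.797°.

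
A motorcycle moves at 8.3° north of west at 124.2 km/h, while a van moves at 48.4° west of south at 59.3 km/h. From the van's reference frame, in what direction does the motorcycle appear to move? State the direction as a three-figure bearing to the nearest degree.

306°

Taking east as x and north as y: motorcycle velocity = (-122.899, 17.929) km/h; van velocity = (-44.344, -39.371) km/h.
Velocity of motorcycle relative to van = (-122.899, 17.929) − (-44.344, -39.371) = (-78.555, 57.300) km/h.
Bearing = atan2(-78.55, 57.30) = 306.11° clockwise from north.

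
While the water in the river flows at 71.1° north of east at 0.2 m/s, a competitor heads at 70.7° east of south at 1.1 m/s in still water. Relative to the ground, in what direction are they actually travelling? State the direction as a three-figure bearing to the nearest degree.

099°

Taking east as x and north as y: velocity relative to the water = (1.038, -0.364) m/s; the water relative to ground = (0.065, 0.189) m/s.
Velocity relative to ground = (1.038, -0.364) + (0.065, 0.189) = (1.103, -0.174) m/s.
Bearing = atan2(1.10, -0.17) = 98.98° clockwise from north.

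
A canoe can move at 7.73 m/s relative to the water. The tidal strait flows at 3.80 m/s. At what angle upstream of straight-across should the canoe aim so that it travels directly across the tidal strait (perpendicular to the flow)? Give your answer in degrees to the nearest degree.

29°

To cancel the current, the upstream component of the canoe's velocity must equal the flow: 7.73 sin θ = 3.80.
sin θ = 3.80 / 7.73 = 0.4916.
θ = arcsin(0.4916) = 29.445°.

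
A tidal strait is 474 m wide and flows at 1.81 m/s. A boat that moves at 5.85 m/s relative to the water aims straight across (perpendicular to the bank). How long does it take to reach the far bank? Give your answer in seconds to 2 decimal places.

The component of the boat's velocity perpendicular to the bank is 5.85 m/s.
Only the cross-stream component determines the crossing time; the current contributes nothing perpendicular to the bank.
Time = 474 / 5.850 = 81.026 s.

81.03 s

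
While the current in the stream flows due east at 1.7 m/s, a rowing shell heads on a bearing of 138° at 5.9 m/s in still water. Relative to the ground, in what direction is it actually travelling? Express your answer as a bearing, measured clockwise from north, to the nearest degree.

Taking east as x and north as y: velocity relative to the water = (3.948, -4.385) m/s; the water relative to ground = (1.700, 0.000) m/s.
Velocity relative to ground = (3.948, -4.385) + (1.700, 0.000) = (5.648, -4.385) m/s.
Bearing = atan2(5.65, -4.38) = 127.82° clockwise from north.

128°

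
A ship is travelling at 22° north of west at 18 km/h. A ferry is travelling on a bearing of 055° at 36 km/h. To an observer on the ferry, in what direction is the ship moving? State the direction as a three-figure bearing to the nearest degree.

Taking east as x and north as y: ship velocity = (-16.689, 6.743) km/h; ferry velocity = (29.489, 20.649) km/h.
Velocity of ship relative to ferry = (-16.689, 6.743) − (29.489, 20.649) = (-46.179, -13.906) km/h.
Bearing = atan2(-46.18, -13.91) = 253.24° clockwise from north.

253°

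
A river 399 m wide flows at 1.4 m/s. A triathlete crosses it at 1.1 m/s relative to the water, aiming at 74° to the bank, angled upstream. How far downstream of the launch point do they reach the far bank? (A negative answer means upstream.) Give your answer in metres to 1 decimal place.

Perpendicular speed = 1.057 m/s; crossing time = 399 / 1.057 = 377.345 s.
Net downstream speed = 1.097 m/s.
Drift = 1.097 × 377.345 = 413.872 m (downstream).

413.9 m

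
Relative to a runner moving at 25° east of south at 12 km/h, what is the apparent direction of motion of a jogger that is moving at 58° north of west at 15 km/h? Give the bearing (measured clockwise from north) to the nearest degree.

331°

Taking east as x and north as y: jogger velocity = (-7.949, 12.721) km/h; runner velocity = (5.071, -10.876) km/h.
Velocity of jogger relative to runner = (-7.949, 12.721) − (5.071, -10.876) = (-13.020, 23.596) km/h.
Bearing = atan2(-13.02, 23.60) = 331.11° clockwise from north.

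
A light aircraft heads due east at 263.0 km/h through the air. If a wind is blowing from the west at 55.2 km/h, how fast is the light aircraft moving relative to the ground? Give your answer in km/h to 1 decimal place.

318.2 km/h

Taking east as x and north as y: velocity relative to the air = (263.000, 0.000) km/h; the air relative to ground = (55.200, 0.000) km/h.
Velocity relative to ground = (263.000, 0.000) + (55.200, 0.000) = (318.200, 0.000) km/h.
Speed = |(318.200, 0.000)| = 318.200 km/h.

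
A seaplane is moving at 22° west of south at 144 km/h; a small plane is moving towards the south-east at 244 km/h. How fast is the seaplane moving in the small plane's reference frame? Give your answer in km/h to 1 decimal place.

229.8 km/h

Taking east as x and north as y: seaplane velocity = (-53.943, -133.514) km/h; small plane velocity = (172.534, -172.534) km/h.
Velocity of seaplane relative to small plane = (-53.943, -133.514) − (172.534, -172.534) = (-226.477, 39.020) km/h.
Magnitude = |(-226.477, 39.020)| = 229.814 km/h.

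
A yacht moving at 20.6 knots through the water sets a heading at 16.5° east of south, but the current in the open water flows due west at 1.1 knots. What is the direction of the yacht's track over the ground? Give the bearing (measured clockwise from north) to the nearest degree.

166°

Taking east as x and north as y: velocity relative to the water = (5.851, -19.752) knots; the water relative to ground = (-1.100, 0.000) knots.
Velocity relative to ground = (5.851, -19.752) + (-1.100, 0.000) = (4.751, -19.752) knots.
Bearing = atan2(4.75, -19.75) = 166.48° clockwise from north.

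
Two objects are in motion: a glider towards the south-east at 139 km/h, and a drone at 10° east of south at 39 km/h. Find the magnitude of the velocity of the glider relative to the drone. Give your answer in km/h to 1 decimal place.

Taking east as x and north as y: glider velocity = (98.288, -98.288) km/h; drone velocity = (6.772, -38.408) km/h.
Velocity of glider relative to drone = (98.288, -98.288) − (6.772, -38.408) = (91.516, -59.880) km/h.
Magnitude = |(91.516, -59.880)| = 109.365 km/h.

109.4 km/h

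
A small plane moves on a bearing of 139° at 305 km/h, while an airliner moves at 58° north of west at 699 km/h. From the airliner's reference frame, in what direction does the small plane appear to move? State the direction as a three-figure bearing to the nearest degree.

145°

Taking east as x and north as y: small plane velocity = (200.098, -230.186) km/h; airliner velocity = (-370.414, 592.786) km/h.
Velocity of small plane relative to airliner = (200.098, -230.186) − (-370.414, 592.786) = (570.512, -822.972) km/h.
Bearing = atan2(570.51, -822.97) = 145.27° clockwise from north.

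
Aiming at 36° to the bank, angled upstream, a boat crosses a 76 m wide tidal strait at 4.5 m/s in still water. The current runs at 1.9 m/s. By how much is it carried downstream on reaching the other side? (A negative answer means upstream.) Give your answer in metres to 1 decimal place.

-50.0 m

Perpendicular speed = 2.645 m/s; crossing time = 76 / 2.645 = 28.733 s.
Net downstream speed = -1.741 m/s.
Drift = -1.741 × 28.733 = -50.012 m (upstream).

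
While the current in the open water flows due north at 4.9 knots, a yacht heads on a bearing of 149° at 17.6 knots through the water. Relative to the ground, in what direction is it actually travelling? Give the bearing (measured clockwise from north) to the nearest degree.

Taking east as x and north as y: velocity relative to the water = (9.065, -15.086) knots; the water relative to ground = (0.000, 4.900) knots.
Velocity relative to ground = (9.065, -15.086) + (0.000, 4.900) = (9.065, -10.186) knots.
Bearing = atan2(9.06, -10.19) = 138.33° clockwise from north.

138°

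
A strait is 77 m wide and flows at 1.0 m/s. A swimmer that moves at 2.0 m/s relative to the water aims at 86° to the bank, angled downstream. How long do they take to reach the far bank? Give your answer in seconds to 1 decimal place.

38.6 s

The component of the swimmer's velocity perpendicular to the bank is 2.0 × sin 86° = 1.995 m/s.
The flow acts along the bank and has no component across it.
Time = 77 / 1.995 = 38.594 s.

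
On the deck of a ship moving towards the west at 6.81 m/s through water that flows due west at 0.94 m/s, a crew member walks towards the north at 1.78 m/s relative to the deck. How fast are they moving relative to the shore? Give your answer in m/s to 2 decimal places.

In east/north components (m/s): crew member relative to ship = (0.000, 1.780); ship relative to water = (-6.810, 0.000); water relative to ground = (-0.940, 0.000).
Sum = (-7.750, 1.780) m/s.
Speed = |(-7.750, 1.780)| = 7.952 m/s.

7.95 m/s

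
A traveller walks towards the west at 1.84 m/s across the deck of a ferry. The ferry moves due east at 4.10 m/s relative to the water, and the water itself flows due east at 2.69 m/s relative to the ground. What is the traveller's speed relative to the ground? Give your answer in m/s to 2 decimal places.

In east/north components (m/s): traveller relative to ferry = (-1.840, 0.000); ferry relative to water = (4.100, 0.000); water relative to ground = (2.690, 0.000).
Sum = (4.950, 0.000) m/s.
Speed = |(4.950, 0.000)| = 4.950 m/s.

4.95 m/s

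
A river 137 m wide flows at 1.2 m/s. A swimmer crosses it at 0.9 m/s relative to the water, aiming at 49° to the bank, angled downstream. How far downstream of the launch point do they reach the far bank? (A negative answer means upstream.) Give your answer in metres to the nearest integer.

361 m

Perpendicular speed = 0.679 m/s; crossing time = 137 / 0.679 = 201.696 s.
Net downstream speed = 1.790 m/s.
Drift = 1.790 × 201.696 = 361.128 m (downstream).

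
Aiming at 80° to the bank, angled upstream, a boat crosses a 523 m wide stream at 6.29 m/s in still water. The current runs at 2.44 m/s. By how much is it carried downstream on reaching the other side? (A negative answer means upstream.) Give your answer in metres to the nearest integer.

114 m

Perpendicular speed = 6.194 m/s; crossing time = 523 / 6.194 = 84.431 s.
Net downstream speed = 1.348 m/s.
Drift = 1.348 × 84.431 = 113.792 m (downstream).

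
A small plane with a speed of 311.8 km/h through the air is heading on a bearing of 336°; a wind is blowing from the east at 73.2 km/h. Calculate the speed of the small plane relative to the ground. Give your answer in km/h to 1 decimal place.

Taking east as x and north as y: velocity relative to the air = (-126.820, 284.843) km/h; the air relative to ground = (-73.200, 0.000) km/h.
Velocity relative to ground = (-126.820, 284.843) + (-73.200, 0.000) = (-200.020, 284.843) km/h.
Speed = |(-200.020, 284.843)| = 348.057 km/h.

348.1 km/h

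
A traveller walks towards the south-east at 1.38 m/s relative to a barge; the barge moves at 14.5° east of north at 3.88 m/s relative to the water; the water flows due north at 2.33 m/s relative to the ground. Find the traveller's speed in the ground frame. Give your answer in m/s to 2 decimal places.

5.47 m/s

In east/north components (m/s): traveller relative to barge = (0.976, -0.976); barge relative to water = (0.971, 3.756); water relative to ground = (0.000, 2.330).
Sum = (1.947, 5.111) m/s.
Speed = |(1.947, 5.111)| = 5.469 m/s.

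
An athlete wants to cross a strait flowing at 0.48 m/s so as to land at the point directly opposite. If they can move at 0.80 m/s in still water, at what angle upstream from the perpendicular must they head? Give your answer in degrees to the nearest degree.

To cancel the current, the upstream component of the athlete's velocity must equal the flow: 0.80 sin θ = 0.48.
sin θ = 0.48 / 0.80 = 0.6000.
θ = arcsin(0.6000) = 36.870°.

37°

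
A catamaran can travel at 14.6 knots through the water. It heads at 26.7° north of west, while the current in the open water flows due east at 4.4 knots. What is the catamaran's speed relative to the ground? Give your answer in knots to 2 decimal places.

Taking east as x and north as y: velocity relative to the water = (-13.043, 6.560) knots; the water relative to ground = (4.400, 0.000) knots.
Velocity relative to ground = (-13.043, 6.560) + (4.400, 0.000) = (-8.643, 6.560) knots.
Speed = |(-8.643, 6.560)| = 10.851 knots.

10.85 knots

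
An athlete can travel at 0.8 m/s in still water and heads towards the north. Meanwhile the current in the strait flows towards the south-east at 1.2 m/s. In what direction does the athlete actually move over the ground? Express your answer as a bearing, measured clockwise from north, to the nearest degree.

Taking east as x and north as y: velocity relative to the water = (0.000, 0.800) m/s; the water relative to ground = (0.849, -0.849) m/s.
Velocity relative to ground = (0.000, 0.800) + (0.849, -0.849) = (0.849, -0.049) m/s.
Bearing = atan2(0.85, -0.05) = 93.27° clockwise from north.

093°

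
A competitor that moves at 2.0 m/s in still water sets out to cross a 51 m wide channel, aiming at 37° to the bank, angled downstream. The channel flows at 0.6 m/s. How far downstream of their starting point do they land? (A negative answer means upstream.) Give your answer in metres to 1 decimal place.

Perpendicular speed = 1.204 m/s; crossing time = 51 / 1.204 = 42.372 s.
Net downstream speed = 2.197 m/s.
Drift = 2.197 × 42.372 = 93.102 m (downstream).

93.1 m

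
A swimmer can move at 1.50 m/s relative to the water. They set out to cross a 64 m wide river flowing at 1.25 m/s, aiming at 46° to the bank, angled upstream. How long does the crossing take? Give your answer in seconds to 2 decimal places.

59.31 s

The component of the swimmer's velocity perpendicular to the bank is 1.50 × sin 46° = 1.079 m/s.
The current is parallel to the bank, so it does not affect the crossing time.
Time = 64 / 1.079 = 59.314 s.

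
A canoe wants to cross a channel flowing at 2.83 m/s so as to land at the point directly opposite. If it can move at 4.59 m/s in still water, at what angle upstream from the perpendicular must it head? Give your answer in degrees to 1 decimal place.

To cancel the current, the upstream component of the canoe's velocity must equal the flow: 4.59 sin θ = 2.83.
sin θ = 2.83 / 4.59 = 0.6166.
θ = arcsin(0.6166) = 38.065°.

38.1°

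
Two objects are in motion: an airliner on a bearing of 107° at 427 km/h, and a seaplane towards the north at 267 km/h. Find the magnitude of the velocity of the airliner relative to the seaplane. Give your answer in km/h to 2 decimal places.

565.94 km/h

Taking east as x and north as y: airliner velocity = (408.342, -124.843) km/h; seaplane velocity = (0.000, 267.000) km/h.
Velocity of airliner relative to seaplane = (408.342, -124.843) − (0.000, 267.000) = (408.342, -391.843) km/h.
Magnitude = |(408.342, -391.843)| = 565.936 km/h.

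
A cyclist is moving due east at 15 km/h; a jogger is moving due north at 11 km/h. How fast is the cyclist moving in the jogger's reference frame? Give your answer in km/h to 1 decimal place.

18.6 km/h

Taking east as x and north as y: cyclist velocity = (15.000, 0.000) km/h; jogger velocity = (0.000, 11.000) km/h.
Velocity of cyclist relative to jogger = (15.000, 0.000) − (0.000, 11.000) = (15.000, -11.000) km/h.
Magnitude = |(15.000, -11.000)| = 18.601 km/h.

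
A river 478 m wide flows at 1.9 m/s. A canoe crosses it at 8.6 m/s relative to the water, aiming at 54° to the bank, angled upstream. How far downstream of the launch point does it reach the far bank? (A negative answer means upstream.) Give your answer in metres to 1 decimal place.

-216.8 m

Perpendicular speed = 6.958 m/s; crossing time = 478 / 6.958 = 68.702 s.
Net downstream speed = -3.155 m/s.
Drift = -3.155 × 68.702 = -216.753 m (upstream).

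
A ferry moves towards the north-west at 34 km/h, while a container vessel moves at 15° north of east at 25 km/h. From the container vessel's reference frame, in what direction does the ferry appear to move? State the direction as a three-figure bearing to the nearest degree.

290°

Taking east as x and north as y: ferry velocity = (-24.042, 24.042) km/h; container vessel velocity = (24.148, 6.470) km/h.
Velocity of ferry relative to container vessel = (-24.042, 24.042) − (24.148, 6.470) = (-48.190, 17.571) km/h.
Bearing = atan2(-48.19, 17.57) = 290.03° clockwise from north.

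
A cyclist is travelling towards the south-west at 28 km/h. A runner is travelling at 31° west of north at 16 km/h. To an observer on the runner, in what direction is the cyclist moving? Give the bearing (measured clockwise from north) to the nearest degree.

Taking east as x and north as y: cyclist velocity = (-19.799, -19.799) km/h; runner velocity = (-8.241, 13.715) km/h.
Velocity of cyclist relative to runner = (-19.799, -19.799) − (-8.241, 13.715) = (-11.558, -33.514) km/h.
Bearing = atan2(-11.56, -33.51) = 199.03° clockwise from north.

199°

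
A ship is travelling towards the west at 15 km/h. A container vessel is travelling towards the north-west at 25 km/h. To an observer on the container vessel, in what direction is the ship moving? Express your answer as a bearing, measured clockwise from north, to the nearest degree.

171°

Taking east as x and north as y: ship velocity = (-15.000, 0.000) km/h; container vessel velocity = (-17.678, 17.678) km/h.
Velocity of ship relative to container vessel = (-15.000, 0.000) − (-17.678, 17.678) = (2.678, -17.678) km/h.
Bearing = atan2(2.68, -17.68) = 171.39° clockwise from north.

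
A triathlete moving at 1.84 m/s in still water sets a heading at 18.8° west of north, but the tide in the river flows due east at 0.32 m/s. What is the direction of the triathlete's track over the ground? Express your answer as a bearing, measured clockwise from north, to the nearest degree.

Taking east as x and north as y: velocity relative to the water = (-0.593, 1.742) m/s; the water relative to ground = (0.320, 0.000) m/s.
Velocity relative to ground = (-0.593, 1.742) + (0.320, 0.000) = (-0.273, 1.742) m/s.
Bearing = atan2(-0.27, 1.74) = 351.09° clockwise from north.

351°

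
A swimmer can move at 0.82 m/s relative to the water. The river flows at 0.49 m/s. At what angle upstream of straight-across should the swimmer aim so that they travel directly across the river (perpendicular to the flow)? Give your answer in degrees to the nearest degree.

To cancel the current, the upstream component of the swimmer's velocity must equal the flow: 0.82 sin θ = 0.49.
sin θ = 0.49 / 0.82 = 0.5976.
θ = arcsin(0.5976) = 36.695°.

37°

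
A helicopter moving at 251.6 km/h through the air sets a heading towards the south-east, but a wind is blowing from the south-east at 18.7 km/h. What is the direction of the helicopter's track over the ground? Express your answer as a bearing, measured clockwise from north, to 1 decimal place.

135.0°

Taking east as x and north as y: velocity relative to the air = (177.908, -177.908) km/h; the air relative to ground = (-13.223, 13.223) km/h.
Velocity relative to ground = (177.908, -177.908) + (-13.223, 13.223) = (164.685, -164.685) km/h.
Bearing = atan2(164.69, -164.69) = 135.00° clockwise from north.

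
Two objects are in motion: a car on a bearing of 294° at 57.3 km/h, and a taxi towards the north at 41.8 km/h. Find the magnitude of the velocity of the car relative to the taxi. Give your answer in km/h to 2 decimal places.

Taking east as x and north as y: car velocity = (-52.346, 23.306) km/h; taxi velocity = (0.000, 41.800) km/h.
Velocity of car relative to taxi = (-52.346, 23.306) − (0.000, 41.800) = (-52.346, -18.494) km/h.
Magnitude = |(-52.346, -18.494)| = 55.517 km/h.

55.52 km/h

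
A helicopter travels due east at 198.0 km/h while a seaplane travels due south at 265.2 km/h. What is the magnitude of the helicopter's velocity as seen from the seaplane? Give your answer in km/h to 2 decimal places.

330.96 km/h

Taking east as x and north as y: helicopter velocity = (198.000, 0.000) km/h; seaplane velocity = (0.000, -265.200) km/h.
Velocity of helicopter relative to seaplane = (198.000, 0.000) − (0.000, -265.200) = (198.000, 265.200) km/h.
Magnitude = |(198.000, 265.200)| = 330.961 km/h.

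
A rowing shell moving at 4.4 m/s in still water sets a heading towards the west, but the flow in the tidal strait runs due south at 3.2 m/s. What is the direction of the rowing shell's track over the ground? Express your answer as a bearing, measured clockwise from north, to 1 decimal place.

Taking east as x and north as y: velocity relative to the water = (-4.400, 0.000) m/s; the water relative to ground = (0.000, -3.200) m/s.
Velocity relative to ground = (-4.400, 0.000) + (0.000, -3.200) = (-4.400, -3.200) m/s.
Bearing = atan2(-4.40, -3.20) = 233.97° clockwise from north.

234.0°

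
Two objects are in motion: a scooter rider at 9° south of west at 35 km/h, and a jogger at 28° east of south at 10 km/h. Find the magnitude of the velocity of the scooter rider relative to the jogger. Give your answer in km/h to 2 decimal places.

Taking east as x and north as y: scooter rider velocity = (-34.569, -5.475) km/h; jogger velocity = (4.695, -8.829) km/h.
Velocity of scooter rider relative to jogger = (-34.569, -5.475) − (4.695, -8.829) = (-39.264, 3.354) km/h.
Magnitude = |(-39.264, 3.354)| = 39.407 km/h.

39.41 km/h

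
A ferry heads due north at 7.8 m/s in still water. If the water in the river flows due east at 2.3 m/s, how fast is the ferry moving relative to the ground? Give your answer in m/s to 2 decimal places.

Taking east as x and north as y: velocity relative to the water = (0.000, 7.800) m/s; the water relative to ground = (2.300, 0.000) m/s.
Velocity relative to ground = (0.000, 7.800) + (2.300, 0.000) = (2.300, 7.800) m/s.
Speed = |(2.300, 7.800)| = 8.132 m/s.

8.13 m/s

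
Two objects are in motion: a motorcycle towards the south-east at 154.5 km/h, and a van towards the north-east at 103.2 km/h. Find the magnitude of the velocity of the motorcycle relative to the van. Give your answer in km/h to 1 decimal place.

Taking east as x and north as y: motorcycle velocity = (109.248, -109.248) km/h; van velocity = (72.973, 72.973) km/h.
Velocity of motorcycle relative to van = (109.248, -109.248) − (72.973, 72.973) = (36.275, -182.221) km/h.
Magnitude = |(36.275, -182.221)| = 185.797 km/h.

185.8 km/h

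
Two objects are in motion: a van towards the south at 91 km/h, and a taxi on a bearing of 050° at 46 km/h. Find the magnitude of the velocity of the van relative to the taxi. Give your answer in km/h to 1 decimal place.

125.6 km/h

Taking east as x and north as y: van velocity = (0.000, -91.000) km/h; taxi velocity = (35.238, 29.568) km/h.
Velocity of van relative to taxi = (0.000, -91.000) − (35.238, 29.568) = (-35.238, -120.568) km/h.
Magnitude = |(-35.238, -120.568)| = 125.612 km/h.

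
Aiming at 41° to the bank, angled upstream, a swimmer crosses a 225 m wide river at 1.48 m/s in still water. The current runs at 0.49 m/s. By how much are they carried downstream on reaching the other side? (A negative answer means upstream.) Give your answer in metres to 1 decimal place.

Perpendicular speed = 0.971 m/s; crossing time = 225 / 0.971 = 231.728 s.
Net downstream speed = -0.627 m/s.
Drift = -0.627 × 231.728 = -145.286 m (upstream).

-145.3 m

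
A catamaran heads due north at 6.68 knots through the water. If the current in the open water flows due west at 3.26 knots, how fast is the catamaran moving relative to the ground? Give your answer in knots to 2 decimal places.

7.43 knots

Taking east as x and north as y: velocity relative to the water = (0.000, 6.680) knots; the water relative to ground = (-3.260, 0.000) knots.
Velocity relative to ground = (0.000, 6.680) + (-3.260, 0.000) = (-3.260, 6.680) knots.
Speed = |(-3.260, 6.680)| = 7.433 knots.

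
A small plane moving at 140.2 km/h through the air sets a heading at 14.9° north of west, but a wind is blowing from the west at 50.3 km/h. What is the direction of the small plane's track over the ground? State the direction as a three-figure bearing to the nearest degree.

293°

Taking east as x and north as y: velocity relative to the air = (-135.486, 36.050) km/h; the air relative to ground = (50.300, 0.000) km/h.
Velocity relative to ground = (-135.486, 36.050) + (50.300, 0.000) = (-85.186, 36.050) km/h.
Bearing = atan2(-85.19, 36.05) = 292.94° clockwise from north.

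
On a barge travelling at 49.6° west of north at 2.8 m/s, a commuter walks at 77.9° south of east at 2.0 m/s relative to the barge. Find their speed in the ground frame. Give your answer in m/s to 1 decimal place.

Taking east as x and north as y: barge velocity = (-2.132, 1.815) m/s; commuter velocity relative to barge = (0.419, -1.956) m/s.
Velocity relative to ground = (-2.132, 1.815) + (0.419, -1.956) = (-1.713, -0.141) m/s.
Speed = |(-1.713, -0.141)| = 1.719 m/s.

1.7 m/s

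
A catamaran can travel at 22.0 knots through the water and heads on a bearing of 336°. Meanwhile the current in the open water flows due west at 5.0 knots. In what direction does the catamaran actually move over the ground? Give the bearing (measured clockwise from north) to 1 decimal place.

Taking east as x and north as y: velocity relative to the water = (-8.948, 20.098) knots; the water relative to ground = (-5.000, 0.000) knots.
Velocity relative to ground = (-8.948, 20.098) + (-5.000, 0.000) = (-13.948, 20.098) knots.
Bearing = atan2(-13.95, 20.10) = 325.24° clockwise from north.

325.2°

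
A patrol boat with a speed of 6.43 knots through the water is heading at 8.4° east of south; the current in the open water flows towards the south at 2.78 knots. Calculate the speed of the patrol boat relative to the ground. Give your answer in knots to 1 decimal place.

Taking east as x and north as y: velocity relative to the water = (0.939, -6.361) knots; the water relative to ground = (0.000, -2.780) knots.
Velocity relative to ground = (0.939, -6.361) + (0.000, -2.780) = (0.939, -9.141) knots.
Speed = |(0.939, -9.141)| = 9.189 knots.

9.2 knots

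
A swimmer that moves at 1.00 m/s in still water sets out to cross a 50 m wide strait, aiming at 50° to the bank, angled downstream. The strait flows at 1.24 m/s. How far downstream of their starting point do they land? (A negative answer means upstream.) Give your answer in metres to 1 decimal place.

Perpendicular speed = 0.766 m/s; crossing time = 50 / 0.766 = 65.270 s.
Net downstream speed = 1.883 m/s.
Drift = 1.883 × 65.270 = 122.890 m (downstream).

122.9 m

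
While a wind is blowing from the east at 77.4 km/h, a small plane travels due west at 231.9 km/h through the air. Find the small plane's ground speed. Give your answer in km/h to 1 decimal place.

Taking east as x and north as y: velocity relative to the air = (-231.900, 0.000) km/h; the air relative to ground = (-77.400, 0.000) km/h.
Velocity relative to ground = (-231.900, 0.000) + (-77.400, 0.000) = (-309.300, 0.000) km/h.
Speed = |(-309.300, 0.000)| = 309.300 km/h.

309.3 km/h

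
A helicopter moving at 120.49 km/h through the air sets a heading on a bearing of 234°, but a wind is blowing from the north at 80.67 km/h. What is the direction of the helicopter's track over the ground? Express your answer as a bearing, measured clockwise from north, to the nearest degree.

213°

Taking east as x and north as y: velocity relative to the air = (-97.478, -70.822) km/h; the air relative to ground = (0.000, -80.670) km/h.
Velocity relative to ground = (-97.478, -70.822) + (0.000, -80.670) = (-97.478, -151.492) km/h.
Bearing = atan2(-97.48, -151.49) = 212.76° clockwise from north.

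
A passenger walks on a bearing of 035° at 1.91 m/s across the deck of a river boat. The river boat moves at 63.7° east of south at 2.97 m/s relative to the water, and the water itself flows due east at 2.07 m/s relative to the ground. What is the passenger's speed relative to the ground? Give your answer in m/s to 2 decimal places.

5.83 m/s

In east/north components (m/s): passenger relative to river boat = (1.096, 1.565); river boat relative to water = (2.663, -1.316); water relative to ground = (2.070, 0.000).
Sum = (5.828, 0.249) m/s.
Speed = |(5.828, 0.249)| = 5.833 m/s.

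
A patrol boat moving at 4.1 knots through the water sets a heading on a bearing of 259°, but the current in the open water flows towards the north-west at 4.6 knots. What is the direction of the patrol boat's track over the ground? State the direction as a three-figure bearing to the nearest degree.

289°

Taking east as x and north as y: velocity relative to the water = (-4.025, -0.782) knots; the water relative to ground = (-3.253, 3.253) knots.
Velocity relative to ground = (-4.025, -0.782) + (-3.253, 3.253) = (-7.277, 2.470) knots.
Bearing = atan2(-7.28, 2.47) = 288.75° clockwise from north.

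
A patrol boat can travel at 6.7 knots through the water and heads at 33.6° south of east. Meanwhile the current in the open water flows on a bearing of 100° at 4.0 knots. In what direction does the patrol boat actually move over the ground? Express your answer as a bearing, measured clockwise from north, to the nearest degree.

Taking east as x and north as y: velocity relative to the water = (5.581, -3.708) knots; the water relative to ground = (3.939, -0.695) knots.
Velocity relative to ground = (5.581, -3.708) + (3.939, -0.695) = (9.520, -4.402) knots.
Bearing = atan2(9.52, -4.40) = 114.82° clockwise from north.

115°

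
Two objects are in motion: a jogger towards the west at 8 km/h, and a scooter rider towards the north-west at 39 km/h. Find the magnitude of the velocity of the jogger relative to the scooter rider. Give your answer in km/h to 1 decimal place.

33.8 km/h

Taking east as x and north as y: jogger velocity = (-8.000, 0.000) km/h; scooter rider velocity = (-27.577, 27.577) km/h.
Velocity of jogger relative to scooter rider = (-8.000, 0.000) − (-27.577, 27.577) = (19.577, -27.577) km/h.
Magnitude = |(19.577, -27.577)| = 33.820 km/h.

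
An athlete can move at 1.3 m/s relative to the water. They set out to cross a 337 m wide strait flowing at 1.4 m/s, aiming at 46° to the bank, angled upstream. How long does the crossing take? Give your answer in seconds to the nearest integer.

360 s

The component of the athlete's velocity perpendicular to the bank is 1.3 × sin 46° = 0.935 m/s.
Only the cross-stream component determines the crossing time; the current contributes nothing perpendicular to the bank.
Time = 337 / 0.935 = 360.373 s.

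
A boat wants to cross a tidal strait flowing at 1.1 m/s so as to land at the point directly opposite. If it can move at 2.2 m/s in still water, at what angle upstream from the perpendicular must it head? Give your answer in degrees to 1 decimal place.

To cancel the current, the upstream component of the boat's velocity must equal the flow: 2.2 sin θ = 1.1.
sin θ = 1.1 / 2.2 = 0.5000.
θ = arcsin(0.5000) = 30.000°.

30.0°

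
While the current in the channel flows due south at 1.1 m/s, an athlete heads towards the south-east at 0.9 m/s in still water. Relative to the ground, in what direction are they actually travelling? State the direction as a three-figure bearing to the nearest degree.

160°

Taking east as x and north as y: velocity relative to the water = (0.636, -0.636) m/s; the water relative to ground = (0.000, -1.100) m/s.
Velocity relative to ground = (0.636, -0.636) + (0.000, -1.100) = (0.636, -1.736) m/s.
Bearing = atan2(0.64, -1.74) = 159.87° clockwise from north.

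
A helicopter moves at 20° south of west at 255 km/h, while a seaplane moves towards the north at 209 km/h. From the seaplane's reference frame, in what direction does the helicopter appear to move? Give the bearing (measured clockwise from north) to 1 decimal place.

219.0°

Taking east as x and north as y: helicopter velocity = (-239.622, -87.215) km/h; seaplane velocity = (0.000, 209.000) km/h.
Velocity of helicopter relative to seaplane = (-239.622, -87.215) − (0.000, 209.000) = (-239.622, -296.215) km/h.
Bearing = atan2(-239.62, -296.22) = 218.97° clockwise from north.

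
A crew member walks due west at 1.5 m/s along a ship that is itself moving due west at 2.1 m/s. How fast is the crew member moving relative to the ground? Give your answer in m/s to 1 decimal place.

3.6 m/s

Taking east as x and north as y: ship velocity = (-2.100, 0.000) m/s; crew member velocity relative to ship = (-1.500, 0.000) m/s.
Velocity relative to ground = (-2.100, 0.000) + (-1.500, 0.000) = (-3.600, 0.000) m/s.
Speed = |(-3.600, 0.000)| = 3.600 m/s.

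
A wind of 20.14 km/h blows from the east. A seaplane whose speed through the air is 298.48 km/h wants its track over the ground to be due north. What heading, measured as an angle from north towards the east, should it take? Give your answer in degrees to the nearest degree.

4°

The wind pushes perpendicular to the desired track; the heading must have a component into the wind equal to 20.14 km/h: 298.48 sin θ = 20.14.
sin θ = 0.0675, so θ = 3.869°.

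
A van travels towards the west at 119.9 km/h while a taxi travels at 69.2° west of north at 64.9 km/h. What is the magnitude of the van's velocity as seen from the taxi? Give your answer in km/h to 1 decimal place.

Taking east as x and north as y: van velocity = (-119.900, 0.000) km/h; taxi velocity = (-60.670, 23.046) km/h.
Velocity of van relative to taxi = (-119.900, 0.000) − (-60.670, 23.046) = (-59.230, -23.046) km/h.
Magnitude = |(-59.230, -23.046)| = 63.556 km/h.

63.6 km/h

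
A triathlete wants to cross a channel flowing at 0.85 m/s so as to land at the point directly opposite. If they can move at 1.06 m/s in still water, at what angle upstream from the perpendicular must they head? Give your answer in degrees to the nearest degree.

To cancel the current, the upstream component of the triathlete's velocity must equal the flow: 1.06 sin θ = 0.85.
sin θ = 0.85 / 1.06 = 0.8019.
θ = arcsin(0.8019) = 53.311°.

53°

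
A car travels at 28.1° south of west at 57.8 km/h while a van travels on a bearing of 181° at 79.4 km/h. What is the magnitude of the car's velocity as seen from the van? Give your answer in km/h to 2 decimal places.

Taking east as x and north as y: car velocity = (-50.987, -27.224) km/h; van velocity = (-1.386, -79.388) km/h.
Velocity of car relative to van = (-50.987, -27.224) − (-1.386, -79.388) = (-49.601, 52.163) km/h.
Magnitude = |(-49.601, 52.163)| = 71.981 km/h.

71.98 km/h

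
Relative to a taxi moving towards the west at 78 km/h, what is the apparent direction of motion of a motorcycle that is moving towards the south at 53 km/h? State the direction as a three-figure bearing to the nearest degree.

Taking east as x and north as y: motorcycle velocity = (0.000, -53.000) km/h; taxi velocity = (-78.000, 0.000) km/h.
Velocity of motorcycle relative to taxi = (0.000, -53.000) − (-78.000, 0.000) = (78.000, -53.000) km/h.
Bearing = atan2(78.00, -53.00) = 124.20° clockwise from north.

124°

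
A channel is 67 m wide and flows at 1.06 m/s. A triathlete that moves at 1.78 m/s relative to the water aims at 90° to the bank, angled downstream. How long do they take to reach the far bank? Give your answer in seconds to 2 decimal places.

37.64 s

The component of the triathlete's velocity perpendicular to the bank is 1.78 m/s.
The current is parallel to the bank, so it does not affect the crossing time.
Time = 67 / 1.780 = 37.640 s.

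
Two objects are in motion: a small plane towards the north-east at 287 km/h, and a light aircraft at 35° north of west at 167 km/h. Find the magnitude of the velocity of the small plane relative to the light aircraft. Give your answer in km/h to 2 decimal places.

Taking east as x and north as y: small plane velocity = (202.940, 202.940) km/h; light aircraft velocity = (-136.798, 95.787) km/h.
Velocity of small plane relative to light aircraft = (202.940, 202.940) − (-136.798, 95.787) = (339.738, 107.152) km/h.
Magnitude = |(339.738, 107.152)| = 356.235 km/h.

356.24 km/h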